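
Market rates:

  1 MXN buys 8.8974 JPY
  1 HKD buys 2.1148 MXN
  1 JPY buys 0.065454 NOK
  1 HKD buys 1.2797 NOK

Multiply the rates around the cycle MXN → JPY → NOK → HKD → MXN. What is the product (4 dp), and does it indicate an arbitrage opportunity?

0.9624 (arbitrage exists)

Around MXN → JPY → NOK → HKD → MXN: 1 × 8.8974 × 0.065454 ÷ 1.2797 × 2.1148 = 0.962411
Product < 1; profitable direction is MXN → HKD → NOK → JPY → MXN.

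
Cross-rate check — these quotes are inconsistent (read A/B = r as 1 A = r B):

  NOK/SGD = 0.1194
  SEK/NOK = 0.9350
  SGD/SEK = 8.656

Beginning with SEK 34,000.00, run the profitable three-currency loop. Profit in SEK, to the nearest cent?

Profit: SEK 1,184.04

Profitable loop is SEK → SGD → NOK → SEK:
SEK 34,000.00 ÷ 8.656 = SGD 3,927.91
SGD 3,927.91 ÷ 0.1194 = NOK 32,897.08
NOK 32,897.08 ÷ 0.9350 = SEK 35,184.04
Profit = SEK 35,184.04 − SEK 34,000.00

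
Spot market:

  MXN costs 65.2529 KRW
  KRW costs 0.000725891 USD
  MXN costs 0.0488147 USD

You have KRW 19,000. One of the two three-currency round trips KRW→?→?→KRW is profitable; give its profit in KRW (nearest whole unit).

Profitable loop is KRW → MXN → USD → KRW:
KRW 19,000 ÷ 65.2529 = MXN 291.17
MXN 291.17 × 0.0488147 = USD 14.21
USD 14.21 ÷ 0.000725891 = KRW 19,581
Profit = KRW 19,581 − KRW 19,000

Profit: KRW 581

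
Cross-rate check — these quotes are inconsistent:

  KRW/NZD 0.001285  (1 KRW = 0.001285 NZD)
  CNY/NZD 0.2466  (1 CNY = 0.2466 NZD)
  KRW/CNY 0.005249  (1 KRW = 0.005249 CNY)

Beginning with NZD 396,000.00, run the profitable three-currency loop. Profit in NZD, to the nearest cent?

Profitable loop is NZD → KRW → CNY → NZD:
NZD 396,000.00 ÷ 0.001285 = KRW 308,171,206
KRW 308,171,206 × 0.005249 = CNY 1,617,590.66
CNY 1,617,590.66 × 0.2466 = NZD 398,897.86
Profit = NZD 398,897.86 − NZD 396,000.00

Profit: NZD 2,897.86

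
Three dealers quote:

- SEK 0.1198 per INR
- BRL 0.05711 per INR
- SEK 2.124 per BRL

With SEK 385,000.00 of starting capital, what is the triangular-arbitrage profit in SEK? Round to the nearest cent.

Profitable loop is SEK → INR → BRL → SEK:
SEK 385,000.00 ÷ 0.1198 = INR 3,213,689.48
INR 3,213,689.48 × 0.05711 = BRL 183,533.81
BRL 183,533.81 × 2.124 = SEK 389,825.80
Profit = SEK 389,825.80 − SEK 385,000.00

Profit: SEK 4,825.80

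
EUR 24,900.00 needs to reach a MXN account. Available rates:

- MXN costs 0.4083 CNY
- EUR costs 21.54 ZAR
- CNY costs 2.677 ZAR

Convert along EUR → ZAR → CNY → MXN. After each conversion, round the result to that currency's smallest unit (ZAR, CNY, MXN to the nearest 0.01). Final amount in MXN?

EUR 24,900.00 × 21.54 = ZAR 536,346.00
ZAR 536,346.00 ÷ 2.677 = CNY 200,353.38
CNY 200,353.38 ÷ 0.4083 = MXN 490,701.40

MXN 490,701.40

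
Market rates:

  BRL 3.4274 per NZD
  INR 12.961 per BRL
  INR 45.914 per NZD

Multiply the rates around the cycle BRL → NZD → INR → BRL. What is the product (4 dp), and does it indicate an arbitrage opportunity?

1.0336 (arbitrage exists)

Around BRL → NZD → INR → BRL: 1 ÷ 3.4274 × 45.914 ÷ 12.961 = 1.033575
Product > 1; profitable direction is BRL → NZD → INR → BRL.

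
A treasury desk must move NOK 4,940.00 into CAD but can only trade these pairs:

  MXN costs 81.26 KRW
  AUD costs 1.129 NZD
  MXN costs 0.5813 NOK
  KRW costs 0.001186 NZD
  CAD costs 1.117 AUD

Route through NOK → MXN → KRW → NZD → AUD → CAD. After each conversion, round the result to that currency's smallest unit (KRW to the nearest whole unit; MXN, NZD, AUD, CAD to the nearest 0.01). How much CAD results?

CAD 649.44

NOK 4,940.00 ÷ 0.5813 = MXN 8,498.19
MXN 8,498.19 × 81.26 = KRW 690,563
KRW 690,563 × 0.001186 = NZD 819.01
NZD 819.01 ÷ 1.129 = AUD 725.43
AUD 725.43 ÷ 1.117 = CAD 649.44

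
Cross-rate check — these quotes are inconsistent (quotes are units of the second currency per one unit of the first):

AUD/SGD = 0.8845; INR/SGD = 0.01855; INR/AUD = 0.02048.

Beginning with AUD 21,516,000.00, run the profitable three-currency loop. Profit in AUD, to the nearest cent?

Profit: AUD 517,204.23

Profitable loop is AUD → INR → SGD → AUD:
AUD 21,516,000.00 ÷ 0.02048 = INR 1,050,585,937.50
INR 1,050,585,937.50 × 0.01855 = SGD 19,488,369.14
SGD 19,488,369.14 ÷ 0.8845 = AUD 22,033,204.23
Profit = AUD 22,033,204.23 − AUD 21,516,000.00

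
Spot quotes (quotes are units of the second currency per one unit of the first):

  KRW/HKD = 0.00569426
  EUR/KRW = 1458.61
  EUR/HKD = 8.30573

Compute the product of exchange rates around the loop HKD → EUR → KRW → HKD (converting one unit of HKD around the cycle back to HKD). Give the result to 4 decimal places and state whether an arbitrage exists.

1.0000 (no arbitrage)

Around HKD → EUR → KRW → HKD: 1 ÷ 8.30573 × 1458.61 × 0.00569426 = 0.999997
Product ≈ 1 (deviation 0.000%, within rounding noise).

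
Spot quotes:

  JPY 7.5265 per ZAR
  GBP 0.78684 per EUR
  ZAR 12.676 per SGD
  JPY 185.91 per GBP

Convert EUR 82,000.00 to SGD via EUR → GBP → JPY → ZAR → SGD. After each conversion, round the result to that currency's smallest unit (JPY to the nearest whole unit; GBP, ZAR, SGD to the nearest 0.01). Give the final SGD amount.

SGD 125,726.77

EUR 82,000.00 × 0.78684 = GBP 64,520.88
GBP 64,520.88 × 185.91 = JPY 11,995,077
JPY 11,995,077 ÷ 7.5265 = ZAR 1,593,712.48
ZAR 1,593,712.48 ÷ 12.676 = SGD 125,726.77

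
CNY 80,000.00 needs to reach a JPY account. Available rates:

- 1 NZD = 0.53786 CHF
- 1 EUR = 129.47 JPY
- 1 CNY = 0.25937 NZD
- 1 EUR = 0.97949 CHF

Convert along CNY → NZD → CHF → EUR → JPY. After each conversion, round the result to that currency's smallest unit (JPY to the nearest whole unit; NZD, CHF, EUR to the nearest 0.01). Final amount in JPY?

CNY 80,000.00 × 0.25937 = NZD 20,749.60
NZD 20,749.60 × 0.53786 = CHF 11,160.38
CHF 11,160.38 ÷ 0.97949 = EUR 11,394.07
EUR 11,394.07 × 129.47 = JPY 1,475,190

JPY 1,475,190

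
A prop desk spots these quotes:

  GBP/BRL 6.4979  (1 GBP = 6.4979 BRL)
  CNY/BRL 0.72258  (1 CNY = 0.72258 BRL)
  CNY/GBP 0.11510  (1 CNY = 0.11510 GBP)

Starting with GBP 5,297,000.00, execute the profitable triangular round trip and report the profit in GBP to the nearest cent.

Profitable loop is GBP → BRL → CNY → GBP:
GBP 5,297,000.00 × 6.4979 = BRL 34,419,376.30
BRL 34,419,376.30 ÷ 0.72258 = CNY 47,634,000.80
CNY 47,634,000.80 × 0.11510 = GBP 5,482,673.49
Profit = GBP 5,482,673.49 − GBP 5,297,000.00

Profit: GBP 185,673.49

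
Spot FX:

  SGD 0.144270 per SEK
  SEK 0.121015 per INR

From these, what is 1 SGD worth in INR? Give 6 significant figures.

1 SGD ÷ 0.144270 = 6.93145 SEK
6.93145 SEK ÷ 0.121015 = 57.2776 INR

SGD/INR = 57.2776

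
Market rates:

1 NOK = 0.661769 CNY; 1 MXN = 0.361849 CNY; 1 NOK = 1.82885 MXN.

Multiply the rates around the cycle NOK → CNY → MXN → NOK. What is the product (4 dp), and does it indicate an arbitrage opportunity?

1.0000 (no arbitrage)

Around NOK → CNY → MXN → NOK: 1 × 0.661769 ÷ 0.361849 ÷ 1.82885 = 1.000002
Product ≈ 1 (deviation 0.000%, within rounding noise).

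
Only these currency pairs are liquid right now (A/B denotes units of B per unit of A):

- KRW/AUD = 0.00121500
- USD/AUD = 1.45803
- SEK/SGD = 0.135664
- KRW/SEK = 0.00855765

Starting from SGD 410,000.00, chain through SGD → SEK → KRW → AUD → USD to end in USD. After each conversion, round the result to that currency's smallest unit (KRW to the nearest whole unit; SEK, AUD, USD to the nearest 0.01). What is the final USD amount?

SGD 410,000.00 ÷ 0.135664 = SEK 3,022,172.43
SEK 3,022,172.43 ÷ 0.00855765 = KRW 353,154,479
KRW 353,154,479 × 0.00121500 = AUD 429,082.69
AUD 429,082.69 ÷ 1.45803 = USD 294,289.34

USD 294,289.34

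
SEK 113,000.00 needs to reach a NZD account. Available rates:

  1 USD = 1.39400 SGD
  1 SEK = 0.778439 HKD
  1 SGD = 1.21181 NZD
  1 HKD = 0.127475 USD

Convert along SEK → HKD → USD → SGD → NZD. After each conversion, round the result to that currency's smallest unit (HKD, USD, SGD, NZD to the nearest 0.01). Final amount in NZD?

NZD 18,941.98

SEK 113,000.00 × 0.778439 = HKD 87,963.61
HKD 87,963.61 × 0.127475 = USD 11,213.16
USD 11,213.16 × 1.39400 = SGD 15,631.15
SGD 15,631.15 × 1.21181 = NZD 18,941.98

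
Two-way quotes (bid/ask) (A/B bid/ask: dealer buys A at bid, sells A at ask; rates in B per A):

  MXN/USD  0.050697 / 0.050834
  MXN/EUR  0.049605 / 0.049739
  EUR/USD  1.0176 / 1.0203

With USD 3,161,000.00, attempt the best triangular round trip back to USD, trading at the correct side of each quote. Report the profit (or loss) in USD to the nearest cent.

Net result: USD -3,220.36 (no profitable arbitrage after spreads)

Best loop USD → EUR → MXN → USD:
USD 3,161,000.00 ÷ 1.0203 (buy EUR at ask) = EUR 3,098,108.40
EUR 3,098,108.40 ÷ 0.049739 (buy MXN at ask) = MXN 62,287,307.74
MXN 62,287,307.74 × 0.050697 (sell MXN at bid) = USD 3,157,779.64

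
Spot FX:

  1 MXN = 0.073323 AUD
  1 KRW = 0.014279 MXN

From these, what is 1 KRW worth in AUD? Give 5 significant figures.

KRW/AUD = 0.0010470

1 KRW × 0.014279 = 0.014279 MXN
0.014279 MXN × 0.073323 = 0.00104698 AUD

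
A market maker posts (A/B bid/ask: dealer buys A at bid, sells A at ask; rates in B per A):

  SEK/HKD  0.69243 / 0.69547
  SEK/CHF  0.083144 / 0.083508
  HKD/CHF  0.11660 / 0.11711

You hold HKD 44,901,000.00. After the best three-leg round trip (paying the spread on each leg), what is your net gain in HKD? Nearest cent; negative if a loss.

Best loop HKD → SEK → CHF → HKD:
HKD 44,901,000.00 ÷ 0.69547 (buy SEK at ask) = SEK 64,562,094.70
SEK 64,562,094.70 × 0.083144 (sell SEK at bid) = CHF 5,367,950.80
CHF 5,367,950.80 ÷ 0.11711 (buy HKD at ask) = HKD 45,836,826.93

Net profit: HKD 935,826.93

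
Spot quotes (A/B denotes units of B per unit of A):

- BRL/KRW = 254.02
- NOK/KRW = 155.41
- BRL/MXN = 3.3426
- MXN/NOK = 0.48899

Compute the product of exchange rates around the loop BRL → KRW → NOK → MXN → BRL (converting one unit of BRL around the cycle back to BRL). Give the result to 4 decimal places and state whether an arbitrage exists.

Around BRL → KRW → NOK → MXN → BRL: 1 × 254.02 ÷ 155.41 ÷ 0.48899 ÷ 3.3426 = 1.000011
Product ≈ 1 (deviation 0.001%, within rounding noise).

1.0000 (no arbitrage)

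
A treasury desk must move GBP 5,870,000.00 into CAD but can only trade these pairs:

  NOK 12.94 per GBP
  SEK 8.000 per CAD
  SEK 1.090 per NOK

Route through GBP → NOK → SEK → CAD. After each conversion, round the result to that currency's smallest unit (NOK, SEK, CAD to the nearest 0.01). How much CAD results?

GBP 5,870,000.00 × 12.94 = NOK 75,957,800.00
NOK 75,957,800.00 × 1.090 = SEK 82,794,002.00
SEK 82,794,002.00 ÷ 8.000 = CAD 10,349,250.25

CAD 10,349,250.25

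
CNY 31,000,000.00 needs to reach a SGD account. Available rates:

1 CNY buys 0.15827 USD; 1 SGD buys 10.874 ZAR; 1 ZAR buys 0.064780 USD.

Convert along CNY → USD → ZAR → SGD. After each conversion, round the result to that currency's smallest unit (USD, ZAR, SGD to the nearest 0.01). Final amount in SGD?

CNY 31,000,000.00 × 0.15827 = USD 4,906,370.00
USD 4,906,370.00 ÷ 0.064780 = ZAR 75,738,962.64
ZAR 75,738,962.64 ÷ 10.874 = SGD 6,965,142.78

SGD 6,965,142.78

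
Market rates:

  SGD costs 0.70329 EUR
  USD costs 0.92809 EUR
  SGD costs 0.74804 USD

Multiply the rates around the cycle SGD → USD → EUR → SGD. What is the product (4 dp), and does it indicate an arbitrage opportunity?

Around SGD → USD → EUR → SGD: 1 × 0.74804 × 0.92809 ÷ 0.70329 = 0.987144
Product < 1; profitable direction is SGD → EUR → USD → SGD.

0.9871 (arbitrage exists)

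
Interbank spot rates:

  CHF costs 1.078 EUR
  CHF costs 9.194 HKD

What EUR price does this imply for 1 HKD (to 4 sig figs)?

1 HKD ÷ 9.194 = 0.108767 CHF
0.108767 CHF × 1.078 = 0.11725 EUR

HKD/EUR = 0.1173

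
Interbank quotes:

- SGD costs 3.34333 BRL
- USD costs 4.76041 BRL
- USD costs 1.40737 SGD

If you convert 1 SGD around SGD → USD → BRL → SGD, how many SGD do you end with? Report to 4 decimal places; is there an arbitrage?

1.0117 (arbitrage exists)

Around SGD → USD → BRL → SGD: 1 ÷ 1.40737 × 4.76041 ÷ 3.34333 = 1.011712
Product > 1; profitable direction is SGD → USD → BRL → SGD.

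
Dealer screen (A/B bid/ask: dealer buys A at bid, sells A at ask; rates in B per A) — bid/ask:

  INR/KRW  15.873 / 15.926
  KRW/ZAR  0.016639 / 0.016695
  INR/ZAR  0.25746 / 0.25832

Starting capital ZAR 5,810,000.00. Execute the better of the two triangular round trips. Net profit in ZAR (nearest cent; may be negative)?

Best loop ZAR → INR → KRW → ZAR:
ZAR 5,810,000.00 ÷ 0.25832 (buy INR at ask) = INR 22,491,483.43
INR 22,491,483.43 × 15.873 (sell INR at bid) = KRW 357,007,317
KRW 357,007,317 × 0.016639 (sell KRW at bid) = ZAR 5,940,244.74

Net profit: ZAR 130,244.74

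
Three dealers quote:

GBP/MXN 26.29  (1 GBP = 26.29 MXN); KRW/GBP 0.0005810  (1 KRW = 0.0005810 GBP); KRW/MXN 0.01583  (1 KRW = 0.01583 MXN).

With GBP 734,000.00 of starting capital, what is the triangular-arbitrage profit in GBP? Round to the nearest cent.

Profit: GBP 26,694.47

Profitable loop is GBP → KRW → MXN → GBP:
GBP 734,000.00 ÷ 0.0005810 = KRW 1,263,339,071
KRW 1,263,339,071 × 0.01583 = MXN 19,998,657.49
MXN 19,998,657.49 ÷ 26.29 = GBP 760,694.47
Profit = GBP 760,694.47 − GBP 734,000.00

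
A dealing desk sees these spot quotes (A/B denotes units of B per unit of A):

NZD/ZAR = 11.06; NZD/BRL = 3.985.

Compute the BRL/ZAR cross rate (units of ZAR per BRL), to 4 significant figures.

BRL/ZAR = 2.775

1 BRL ÷ 3.985 = 0.250941 NZD
0.250941 NZD × 11.06 = 2.77541 ZAR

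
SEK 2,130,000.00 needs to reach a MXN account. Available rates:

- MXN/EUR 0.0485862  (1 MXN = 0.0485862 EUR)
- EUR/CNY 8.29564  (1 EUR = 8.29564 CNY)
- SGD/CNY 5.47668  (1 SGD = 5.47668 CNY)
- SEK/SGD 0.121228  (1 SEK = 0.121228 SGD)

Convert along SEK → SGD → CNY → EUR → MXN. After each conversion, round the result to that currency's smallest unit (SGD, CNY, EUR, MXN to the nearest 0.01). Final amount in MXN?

SEK 2,130,000.00 × 0.121228 = SGD 258,215.64
SGD 258,215.64 × 5.47668 = CNY 1,414,164.43
CNY 1,414,164.43 ÷ 8.29564 = EUR 170,470.81
EUR 170,470.81 ÷ 0.0485862 = MXN 3,508,626.11

MXN 3,508,626.11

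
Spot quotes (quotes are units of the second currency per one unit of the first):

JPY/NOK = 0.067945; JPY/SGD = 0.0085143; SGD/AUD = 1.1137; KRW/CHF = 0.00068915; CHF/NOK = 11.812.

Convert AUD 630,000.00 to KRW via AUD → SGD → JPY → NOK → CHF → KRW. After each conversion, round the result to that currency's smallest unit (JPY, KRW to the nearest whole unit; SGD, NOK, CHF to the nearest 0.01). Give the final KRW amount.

AUD 630,000.00 ÷ 1.1137 = SGD 565,681.96
SGD 565,681.96 ÷ 0.0085143 = JPY 66,439,045
JPY 66,439,045 × 0.067945 = NOK 4,514,200.91
NOK 4,514,200.91 ÷ 11.812 = CHF 382,170.75
CHF 382,170.75 ÷ 0.00068915 = KRW 554,553,798

KRW 554,553,798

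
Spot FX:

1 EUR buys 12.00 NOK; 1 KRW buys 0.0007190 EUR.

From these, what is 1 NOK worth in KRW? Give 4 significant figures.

NOK/KRW = 115.9

1 NOK ÷ 12.00 = 0.0833333 EUR
0.0833333 EUR ÷ 0.0007190 = 115.902 KRW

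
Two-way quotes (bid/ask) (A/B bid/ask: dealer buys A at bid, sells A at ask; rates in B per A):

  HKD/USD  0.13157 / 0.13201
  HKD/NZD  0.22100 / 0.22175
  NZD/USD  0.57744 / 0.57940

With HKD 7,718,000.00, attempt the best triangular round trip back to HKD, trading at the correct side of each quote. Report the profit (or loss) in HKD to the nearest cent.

Best loop HKD → USD → NZD → HKD:
HKD 7,718,000.00 × 0.13157 (sell HKD at bid) = USD 1,015,457.26
USD 1,015,457.26 ÷ 0.57940 (buy NZD at ask) = NZD 1,752,601.42
NZD 1,752,601.42 ÷ 0.22175 (buy HKD at ask) = HKD 7,903,501.31

Net profit: HKD 185,501.31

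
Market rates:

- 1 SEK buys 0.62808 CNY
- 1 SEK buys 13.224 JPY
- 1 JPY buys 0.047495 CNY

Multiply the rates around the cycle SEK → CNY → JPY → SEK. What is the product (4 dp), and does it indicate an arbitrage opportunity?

Around SEK → CNY → JPY → SEK: 1 × 0.62808 ÷ 0.047495 ÷ 13.224 = 1.000010
Product ≈ 1 (deviation 0.001%, within rounding noise).

1.0000 (no arbitrage)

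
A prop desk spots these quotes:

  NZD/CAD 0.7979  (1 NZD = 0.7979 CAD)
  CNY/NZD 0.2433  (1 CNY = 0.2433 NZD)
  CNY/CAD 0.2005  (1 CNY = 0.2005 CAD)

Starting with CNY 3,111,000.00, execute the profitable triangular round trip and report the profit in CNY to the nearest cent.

Profitable loop is CNY → CAD → NZD → CNY:
CNY 3,111,000.00 × 0.2005 = CAD 623,755.50
CAD 623,755.50 ÷ 0.7979 = NZD 781,746.46
NZD 781,746.46 ÷ 0.2433 = CNY 3,213,096.83
Profit = CNY 3,213,096.83 − CNY 3,111,000.00

Profit: CNY 102,096.83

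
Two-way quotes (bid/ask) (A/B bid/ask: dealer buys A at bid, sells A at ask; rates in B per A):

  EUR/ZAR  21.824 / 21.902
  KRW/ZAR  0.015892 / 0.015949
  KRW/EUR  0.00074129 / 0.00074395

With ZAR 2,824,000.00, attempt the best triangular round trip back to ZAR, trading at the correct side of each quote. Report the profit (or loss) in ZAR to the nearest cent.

Net profit: ZAR 40,532.33

Best loop ZAR → KRW → EUR → ZAR:
ZAR 2,824,000.00 ÷ 0.015949 (buy KRW at ask) = KRW 177,064,393
KRW 177,064,393 × 0.00074129 (sell KRW at bid) = EUR 131,256.06
EUR 131,256.06 × 21.824 (sell EUR at bid) = ZAR 2,864,532.33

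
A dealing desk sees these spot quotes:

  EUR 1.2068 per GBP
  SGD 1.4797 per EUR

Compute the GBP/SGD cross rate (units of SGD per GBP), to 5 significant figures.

1 GBP × 1.2068 = 1.2068 EUR
1.2068 EUR × 1.4797 = 1.7857 SGD

GBP/SGD = 1.7857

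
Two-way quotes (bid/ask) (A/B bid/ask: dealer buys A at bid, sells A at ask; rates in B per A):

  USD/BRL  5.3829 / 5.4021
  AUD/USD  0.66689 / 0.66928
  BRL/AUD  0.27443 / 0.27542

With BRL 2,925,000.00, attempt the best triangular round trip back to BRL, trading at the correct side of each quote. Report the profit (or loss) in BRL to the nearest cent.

Best loop BRL → USD → AUD → BRL:
BRL 2,925,000.00 ÷ 5.4021 (buy USD at ask) = USD 541,456.10
USD 541,456.10 ÷ 0.66928 (buy AUD at ask) = AUD 809,012.82
AUD 809,012.82 ÷ 0.27542 (buy BRL at ask) = BRL 2,937,378.62

Net profit: BRL 12,378.62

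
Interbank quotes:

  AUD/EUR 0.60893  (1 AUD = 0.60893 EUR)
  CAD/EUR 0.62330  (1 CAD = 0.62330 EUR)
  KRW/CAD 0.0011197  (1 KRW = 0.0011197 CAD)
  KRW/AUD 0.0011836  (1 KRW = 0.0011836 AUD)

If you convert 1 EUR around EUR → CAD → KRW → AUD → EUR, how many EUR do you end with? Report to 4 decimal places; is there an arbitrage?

1.0327 (arbitrage exists)

Around EUR → CAD → KRW → AUD → EUR: 1 ÷ 0.62330 ÷ 0.0011197 × 0.0011836 × 0.60893 = 1.032698
Product > 1; profitable direction is EUR → CAD → KRW → AUD → EUR.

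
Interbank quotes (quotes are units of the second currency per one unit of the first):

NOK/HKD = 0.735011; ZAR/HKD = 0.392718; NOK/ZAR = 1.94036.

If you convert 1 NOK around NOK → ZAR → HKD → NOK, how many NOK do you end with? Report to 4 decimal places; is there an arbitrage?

Around NOK → ZAR → HKD → NOK: 1 × 1.94036 × 0.392718 ÷ 0.735011 = 1.036739
Product > 1; profitable direction is NOK → ZAR → HKD → NOK.

1.0367 (arbitrage exists)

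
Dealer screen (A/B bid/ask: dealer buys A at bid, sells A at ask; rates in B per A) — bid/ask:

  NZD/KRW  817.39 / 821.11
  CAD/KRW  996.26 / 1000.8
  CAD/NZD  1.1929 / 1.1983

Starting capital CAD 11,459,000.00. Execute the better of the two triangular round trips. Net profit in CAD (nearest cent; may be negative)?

Best loop CAD → KRW → NZD → CAD:
CAD 11,459,000.00 × 996.26 (sell CAD at bid) = KRW 11,416,143,340
KRW 11,416,143,340 ÷ 821.11 (buy NZD at ask) = NZD 13,903,305.70
NZD 13,903,305.70 ÷ 1.1983 (buy CAD at ask) = CAD 11,602,524.99

Net profit: CAD 143,524.99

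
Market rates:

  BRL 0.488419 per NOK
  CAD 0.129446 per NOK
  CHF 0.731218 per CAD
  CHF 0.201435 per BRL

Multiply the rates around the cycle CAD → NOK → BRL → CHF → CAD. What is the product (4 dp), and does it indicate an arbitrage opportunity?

Around CAD → NOK → BRL → CHF → CAD: 1 ÷ 0.129446 × 0.488419 × 0.201435 ÷ 0.731218 = 1.039422
Product > 1; profitable direction is CAD → NOK → BRL → CHF → CAD.

1.0394 (arbitrage exists)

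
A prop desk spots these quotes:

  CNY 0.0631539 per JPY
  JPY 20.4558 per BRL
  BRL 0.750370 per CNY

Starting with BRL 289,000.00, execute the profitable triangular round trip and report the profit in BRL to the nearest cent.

Profit: BRL 9,130.04

Profitable loop is BRL → CNY → JPY → BRL:
BRL 289,000.00 ÷ 0.750370 = CNY 385,143.33
CNY 385,143.33 ÷ 0.0631539 = JPY 6,098,488
JPY 6,098,488 ÷ 20.4558 = BRL 298,130.04
Profit = BRL 298,130.04 − BRL 289,000.00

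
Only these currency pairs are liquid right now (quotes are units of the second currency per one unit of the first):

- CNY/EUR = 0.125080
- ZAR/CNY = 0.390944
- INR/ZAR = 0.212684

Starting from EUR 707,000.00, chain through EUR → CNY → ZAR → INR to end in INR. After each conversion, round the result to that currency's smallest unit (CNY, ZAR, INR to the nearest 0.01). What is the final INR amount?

EUR 707,000.00 ÷ 0.125080 = CNY 5,652,382.48
CNY 5,652,382.48 ÷ 0.390944 = ZAR 14,458,291.93
ZAR 14,458,291.93 ÷ 0.212684 = INR 67,980,158.03

INR 67,980,158.03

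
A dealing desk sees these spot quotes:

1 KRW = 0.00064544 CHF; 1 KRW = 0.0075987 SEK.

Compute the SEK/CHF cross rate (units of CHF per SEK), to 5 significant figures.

1 SEK ÷ 0.0075987 = 131.601 KRW
131.601 KRW × 0.00064544 = 0.0849408 CHF

SEK/CHF = 0.084941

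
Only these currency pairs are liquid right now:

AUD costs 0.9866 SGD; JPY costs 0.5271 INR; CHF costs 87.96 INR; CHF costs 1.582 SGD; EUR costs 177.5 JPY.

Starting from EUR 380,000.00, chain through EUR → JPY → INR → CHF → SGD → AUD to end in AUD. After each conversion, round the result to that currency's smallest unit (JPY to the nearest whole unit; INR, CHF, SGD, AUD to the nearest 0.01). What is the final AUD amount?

EUR 380,000.00 × 177.5 = JPY 67,450,000
JPY 67,450,000 × 0.5271 = INR 35,552,895.00
INR 35,552,895.00 ÷ 87.96 = CHF 404,193.89
CHF 404,193.89 × 1.582 = SGD 639,434.73
SGD 639,434.73 ÷ 0.9866 = AUD 648,119.53

AUD 648,119.53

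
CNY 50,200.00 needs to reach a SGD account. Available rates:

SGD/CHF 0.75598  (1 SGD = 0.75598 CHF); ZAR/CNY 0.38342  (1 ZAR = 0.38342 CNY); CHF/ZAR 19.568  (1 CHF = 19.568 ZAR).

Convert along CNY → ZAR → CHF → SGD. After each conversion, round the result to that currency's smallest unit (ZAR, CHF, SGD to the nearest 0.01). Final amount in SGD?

SGD 8,850.59

CNY 50,200.00 ÷ 0.38342 = ZAR 130,926.92
ZAR 130,926.92 ÷ 19.568 = CHF 6,690.87
CHF 6,690.87 ÷ 0.75598 = SGD 8,850.59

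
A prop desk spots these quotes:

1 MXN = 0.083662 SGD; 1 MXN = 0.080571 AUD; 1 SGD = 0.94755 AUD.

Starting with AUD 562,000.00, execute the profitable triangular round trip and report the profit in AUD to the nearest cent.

Profitable loop is AUD → SGD → MXN → AUD:
AUD 562,000.00 ÷ 0.94755 = SGD 593,108.54
SGD 593,108.54 ÷ 0.083662 = MXN 7,089,342.15
MXN 7,089,342.15 × 0.080571 = AUD 571,195.39
Profit = AUD 571,195.39 − AUD 562,000.00

Profit: AUD 9,195.39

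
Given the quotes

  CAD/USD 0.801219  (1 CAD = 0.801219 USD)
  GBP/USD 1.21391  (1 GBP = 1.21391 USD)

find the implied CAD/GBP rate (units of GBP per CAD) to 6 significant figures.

CAD/GBP = 0.660032

1 CAD × 0.801219 = 0.801219 USD
0.801219 USD ÷ 1.21391 = 0.660032 GBP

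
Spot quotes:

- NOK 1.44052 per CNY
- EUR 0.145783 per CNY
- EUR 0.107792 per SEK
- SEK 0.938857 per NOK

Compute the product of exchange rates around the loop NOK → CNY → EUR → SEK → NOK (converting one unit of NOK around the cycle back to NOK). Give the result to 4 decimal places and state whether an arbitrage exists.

1.0000 (no arbitrage)

Around NOK → CNY → EUR → SEK → NOK: 1 ÷ 1.44052 × 0.145783 ÷ 0.107792 ÷ 0.938857 = 1.000004
Product ≈ 1 (deviation 0.000%, within rounding noise).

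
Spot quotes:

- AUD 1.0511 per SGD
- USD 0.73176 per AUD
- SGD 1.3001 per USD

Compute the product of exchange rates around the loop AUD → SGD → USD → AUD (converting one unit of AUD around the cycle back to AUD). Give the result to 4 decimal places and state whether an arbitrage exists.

1.0000 (no arbitrage)

Around AUD → SGD → USD → AUD: 1 ÷ 1.0511 ÷ 1.3001 ÷ 0.73176 = 1.000024
Product ≈ 1 (deviation 0.002%, within rounding noise).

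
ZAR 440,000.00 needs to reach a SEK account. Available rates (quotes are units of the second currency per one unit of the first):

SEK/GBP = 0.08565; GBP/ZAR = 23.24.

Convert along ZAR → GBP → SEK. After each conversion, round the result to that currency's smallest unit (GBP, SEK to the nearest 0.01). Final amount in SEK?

SEK 221,049.27

ZAR 440,000.00 ÷ 23.24 = GBP 18,932.87
GBP 18,932.87 ÷ 0.08565 = SEK 221,049.27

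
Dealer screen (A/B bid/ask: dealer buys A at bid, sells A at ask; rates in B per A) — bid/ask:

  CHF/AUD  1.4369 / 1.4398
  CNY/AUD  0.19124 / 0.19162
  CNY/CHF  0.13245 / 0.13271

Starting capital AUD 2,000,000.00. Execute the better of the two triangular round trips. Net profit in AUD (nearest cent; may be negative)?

Net profit: AUD 1,718.08

Best loop AUD → CHF → CNY → AUD:
AUD 2,000,000.00 ÷ 1.4398 (buy CHF at ask) = CHF 1,389,081.82
CHF 1,389,081.82 ÷ 0.13271 (buy CNY at ask) = CNY 10,467,047.07
CNY 10,467,047.07 × 0.19124 (sell CNY at bid) = AUD 2,001,718.08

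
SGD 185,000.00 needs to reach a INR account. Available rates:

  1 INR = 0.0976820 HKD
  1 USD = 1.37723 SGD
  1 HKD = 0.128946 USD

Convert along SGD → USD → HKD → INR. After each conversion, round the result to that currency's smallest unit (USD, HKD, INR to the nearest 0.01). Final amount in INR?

SGD 185,000.00 ÷ 1.37723 = USD 134,327.60
USD 134,327.60 ÷ 0.128946 = HKD 1,041,735.30
HKD 1,041,735.30 ÷ 0.0976820 = INR 10,664,557.44

INR 10,664,557.44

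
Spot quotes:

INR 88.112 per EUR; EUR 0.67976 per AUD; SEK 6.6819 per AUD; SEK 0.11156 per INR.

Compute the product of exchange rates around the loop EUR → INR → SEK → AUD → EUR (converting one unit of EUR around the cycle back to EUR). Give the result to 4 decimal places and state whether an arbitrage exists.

1.0000 (no arbitrage)

Around EUR → INR → SEK → AUD → EUR: 1 × 88.112 × 0.11156 ÷ 6.6819 × 0.67976 = 0.999998
Product ≈ 1 (deviation 0.000%, within rounding noise).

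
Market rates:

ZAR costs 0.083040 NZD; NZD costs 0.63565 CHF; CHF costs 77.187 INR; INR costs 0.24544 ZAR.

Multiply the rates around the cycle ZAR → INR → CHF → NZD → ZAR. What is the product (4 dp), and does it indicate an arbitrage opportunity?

Around ZAR → INR → CHF → NZD → ZAR: 1 ÷ 0.24544 ÷ 77.187 ÷ 0.63565 ÷ 0.083040 = 1.000012
Product ≈ 1 (deviation 0.001%, within rounding noise).

1.0000 (no arbitrage)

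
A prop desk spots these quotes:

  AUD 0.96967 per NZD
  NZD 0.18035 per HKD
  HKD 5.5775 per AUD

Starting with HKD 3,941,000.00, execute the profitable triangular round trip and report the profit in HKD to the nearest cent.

Profit: HKD 99,422.21

Profitable loop is HKD → AUD → NZD → HKD:
HKD 3,941,000.00 ÷ 5.5775 = AUD 706,588.97
AUD 706,588.97 ÷ 0.96967 = NZD 728,690.15
NZD 728,690.15 ÷ 0.18035 = HKD 4,040,422.21
Profit = HKD 4,040,422.21 − HKD 3,941,000.00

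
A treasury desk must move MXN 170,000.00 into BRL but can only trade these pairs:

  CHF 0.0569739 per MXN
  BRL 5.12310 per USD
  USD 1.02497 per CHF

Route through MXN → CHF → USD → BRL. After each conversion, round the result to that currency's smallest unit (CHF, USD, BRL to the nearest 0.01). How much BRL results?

MXN 170,000.00 × 0.0569739 = CHF 9,685.56
CHF 9,685.56 × 1.02497 = USD 9,927.41
USD 9,927.41 × 5.12310 = BRL 50,859.11

BRL 50,859.11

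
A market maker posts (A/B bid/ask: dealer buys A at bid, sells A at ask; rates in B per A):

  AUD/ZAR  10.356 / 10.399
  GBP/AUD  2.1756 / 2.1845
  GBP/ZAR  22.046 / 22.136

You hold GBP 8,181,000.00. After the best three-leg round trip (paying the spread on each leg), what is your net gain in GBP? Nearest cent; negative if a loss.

Best loop GBP → AUD → ZAR → GBP:
GBP 8,181,000.00 × 2.1756 (sell GBP at bid) = AUD 17,798,583.60
AUD 17,798,583.60 × 10.356 (sell AUD at bid) = ZAR 184,322,131.76
ZAR 184,322,131.76 ÷ 22.136 (buy GBP at ask) = GBP 8,326,803.93

Net profit: GBP 145,803.93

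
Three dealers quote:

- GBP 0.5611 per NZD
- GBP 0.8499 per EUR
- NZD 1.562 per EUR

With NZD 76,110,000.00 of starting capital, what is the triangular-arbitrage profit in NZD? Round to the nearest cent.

Profit: NZD 2,376,541.24

Profitable loop is NZD → GBP → EUR → NZD:
NZD 76,110,000.00 × 0.5611 = GBP 42,705,321.00
GBP 42,705,321.00 ÷ 0.8499 = EUR 50,247,465.58
EUR 50,247,465.58 × 1.562 = NZD 78,486,541.24
Profit = NZD 78,486,541.24 − NZD 76,110,000.00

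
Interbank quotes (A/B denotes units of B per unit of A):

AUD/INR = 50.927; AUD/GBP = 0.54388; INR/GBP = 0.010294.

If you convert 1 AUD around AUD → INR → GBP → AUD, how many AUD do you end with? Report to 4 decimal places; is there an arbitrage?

Around AUD → INR → GBP → AUD: 1 × 50.927 × 0.010294 ÷ 0.54388 = 0.963894
Product < 1; profitable direction is AUD → GBP → INR → AUD.

0.9639 (arbitrage exists)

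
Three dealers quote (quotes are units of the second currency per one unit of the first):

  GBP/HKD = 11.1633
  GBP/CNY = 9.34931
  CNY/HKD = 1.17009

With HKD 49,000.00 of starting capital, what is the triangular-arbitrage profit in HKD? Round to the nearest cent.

Profit: HKD 1,002.28

Profitable loop is HKD → CNY → GBP → HKD:
HKD 49,000.00 ÷ 1.17009 = CNY 41,877.12
CNY 41,877.12 ÷ 9.34931 = GBP 4,479.17
GBP 4,479.17 × 11.1633 = HKD 50,002.28
Profit = HKD 50,002.28 − HKD 49,000.00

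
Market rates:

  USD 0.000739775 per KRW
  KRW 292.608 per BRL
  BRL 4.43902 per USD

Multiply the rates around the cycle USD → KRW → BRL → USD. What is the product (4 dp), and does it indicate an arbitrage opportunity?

1.0407 (arbitrage exists)

Around USD → KRW → BRL → USD: 1 ÷ 0.000739775 ÷ 292.608 ÷ 4.43902 = 1.040704
Product > 1; profitable direction is USD → KRW → BRL → USD.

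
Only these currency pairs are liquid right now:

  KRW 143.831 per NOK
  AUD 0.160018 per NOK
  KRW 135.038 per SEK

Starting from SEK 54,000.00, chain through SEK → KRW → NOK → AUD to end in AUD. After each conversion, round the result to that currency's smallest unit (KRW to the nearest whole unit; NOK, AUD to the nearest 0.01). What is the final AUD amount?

SEK 54,000.00 × 135.038 = KRW 7,292,052
KRW 7,292,052 ÷ 143.831 = NOK 50,698.75
NOK 50,698.75 × 0.160018 = AUD 8,112.71

AUD 8,112.71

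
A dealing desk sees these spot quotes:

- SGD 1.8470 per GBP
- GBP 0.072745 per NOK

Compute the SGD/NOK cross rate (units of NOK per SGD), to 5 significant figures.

SGD/NOK = 7.4427

1 SGD ÷ 1.8470 = 0.541419 GBP
0.541419 GBP ÷ 0.072745 = 7.44269 NOK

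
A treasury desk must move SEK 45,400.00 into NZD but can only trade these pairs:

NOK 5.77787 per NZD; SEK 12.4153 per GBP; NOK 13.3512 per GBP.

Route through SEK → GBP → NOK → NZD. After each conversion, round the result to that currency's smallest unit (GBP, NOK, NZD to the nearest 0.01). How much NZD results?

SEK 45,400.00 ÷ 12.4153 = GBP 3,656.78
GBP 3,656.78 × 13.3512 = NOK 48,822.40
NOK 48,822.40 ÷ 5.77787 = NZD 8,449.90

NZD 8,449.90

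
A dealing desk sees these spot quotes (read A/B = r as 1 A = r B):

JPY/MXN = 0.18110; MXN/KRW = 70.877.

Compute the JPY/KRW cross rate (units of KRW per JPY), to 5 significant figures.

1 JPY × 0.18110 = 0.1811 MXN
0.1811 MXN × 70.877 = 12.8358 KRW

JPY/KRW = 12.836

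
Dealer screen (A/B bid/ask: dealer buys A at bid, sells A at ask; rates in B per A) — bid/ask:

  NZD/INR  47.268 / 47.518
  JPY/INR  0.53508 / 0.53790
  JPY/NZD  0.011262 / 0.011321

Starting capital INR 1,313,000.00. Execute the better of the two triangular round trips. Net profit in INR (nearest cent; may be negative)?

Net result: INR -7,008.05 (no profitable arbitrage after spreads)

Best loop INR → NZD → JPY → INR:
INR 1,313,000.00 ÷ 47.518 (buy NZD at ask) = NZD 27,631.63
NZD 27,631.63 ÷ 0.011321 (buy JPY at ask) = JPY 2,440,741
JPY 2,440,741 × 0.53508 (sell JPY at bid) = INR 1,305,991.95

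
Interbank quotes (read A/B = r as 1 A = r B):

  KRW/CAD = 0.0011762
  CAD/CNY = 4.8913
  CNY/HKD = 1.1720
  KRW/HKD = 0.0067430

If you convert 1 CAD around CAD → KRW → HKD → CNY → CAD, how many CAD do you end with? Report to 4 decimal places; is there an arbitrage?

Around CAD → KRW → HKD → CNY → CAD: 1 ÷ 0.0011762 × 0.0067430 ÷ 1.1720 ÷ 4.8913 = 1.000046
Product ≈ 1 (deviation 0.005%, within rounding noise).

1.0000 (no arbitrage)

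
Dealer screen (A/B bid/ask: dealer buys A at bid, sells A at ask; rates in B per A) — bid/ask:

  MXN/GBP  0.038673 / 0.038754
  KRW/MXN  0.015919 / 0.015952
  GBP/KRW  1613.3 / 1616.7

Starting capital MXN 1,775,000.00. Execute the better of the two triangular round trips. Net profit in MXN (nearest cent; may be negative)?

Net profit: MXN 976.62

Best loop MXN → KRW → GBP → MXN:
MXN 1,775,000.00 ÷ 0.015952 (buy KRW at ask) = KRW 111,271,314
KRW 111,271,314 ÷ 1616.7 (buy GBP at ask) = GBP 68,826.20
GBP 68,826.20 ÷ 0.038754 (buy MXN at ask) = MXN 1,775,976.62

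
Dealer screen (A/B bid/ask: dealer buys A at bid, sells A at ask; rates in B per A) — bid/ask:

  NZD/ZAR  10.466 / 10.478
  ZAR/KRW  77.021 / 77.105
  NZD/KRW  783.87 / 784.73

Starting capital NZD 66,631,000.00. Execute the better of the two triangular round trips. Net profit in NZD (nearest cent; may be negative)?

Net profit: NZD 1,814,666.79

Best loop NZD → ZAR → KRW → NZD:
NZD 66,631,000.00 × 10.466 (sell NZD at bid) = ZAR 697,360,046.00
ZAR 697,360,046.00 × 77.021 (sell ZAR at bid) = KRW 53,711,368,103
KRW 53,711,368,103 ÷ 784.73 (buy NZD at ask) = NZD 68,445,666.79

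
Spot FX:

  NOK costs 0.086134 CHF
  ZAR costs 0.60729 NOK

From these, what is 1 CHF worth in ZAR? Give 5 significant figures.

CHF/ZAR = 19.117

1 CHF ÷ 0.086134 = 11.6098 NOK
11.6098 NOK ÷ 0.60729 = 19.1174 ZAR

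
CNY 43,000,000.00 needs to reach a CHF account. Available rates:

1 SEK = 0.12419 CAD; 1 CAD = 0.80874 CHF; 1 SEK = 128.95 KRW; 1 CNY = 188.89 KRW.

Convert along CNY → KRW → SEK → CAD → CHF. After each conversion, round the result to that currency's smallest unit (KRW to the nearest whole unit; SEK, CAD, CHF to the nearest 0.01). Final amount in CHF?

CNY 43,000,000.00 × 188.89 = KRW 8,122,270,000
KRW 8,122,270,000 ÷ 128.95 = SEK 62,987,747.19
SEK 62,987,747.19 × 0.12419 = CAD 7,822,448.32
CAD 7,822,448.32 × 0.80874 = CHF 6,326,326.85

CHF 6,326,326.85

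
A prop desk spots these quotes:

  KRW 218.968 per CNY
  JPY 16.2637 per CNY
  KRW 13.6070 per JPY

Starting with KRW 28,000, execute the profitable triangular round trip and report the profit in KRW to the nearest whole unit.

Profitable loop is KRW → CNY → JPY → KRW:
KRW 28,000 ÷ 218.968 = CNY 127.87
CNY 127.87 × 16.2637 = JPY 2,080
JPY 2,080 × 13.6070 = KRW 28,298
Profit = KRW 28,298 − KRW 28,000

Profit: KRW 298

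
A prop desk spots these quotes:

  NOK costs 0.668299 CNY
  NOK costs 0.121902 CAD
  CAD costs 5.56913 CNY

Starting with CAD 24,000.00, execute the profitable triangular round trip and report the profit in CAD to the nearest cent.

Profit: CAD 380.28

Profitable loop is CAD → CNY → NOK → CAD:
CAD 24,000.00 × 5.56913 = CNY 133,659.12
CNY 133,659.12 ÷ 0.668299 = NOK 199,998.98
NOK 199,998.98 × 0.121902 = CAD 24,380.28
Profit = CAD 24,380.28 − CAD 24,000.00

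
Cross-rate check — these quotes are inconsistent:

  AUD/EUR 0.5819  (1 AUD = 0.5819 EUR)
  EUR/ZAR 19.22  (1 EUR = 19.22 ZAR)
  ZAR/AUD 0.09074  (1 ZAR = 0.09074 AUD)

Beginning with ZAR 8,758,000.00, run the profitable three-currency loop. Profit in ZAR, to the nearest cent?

Profit: ZAR 130,028.86

Profitable loop is ZAR → AUD → EUR → ZAR:
ZAR 8,758,000.00 × 0.09074 = AUD 794,700.92
AUD 794,700.92 × 0.5819 = EUR 462,436.47
EUR 462,436.47 × 19.22 = ZAR 8,888,028.86
Profit = ZAR 8,888,028.86 − ZAR 8,758,000.00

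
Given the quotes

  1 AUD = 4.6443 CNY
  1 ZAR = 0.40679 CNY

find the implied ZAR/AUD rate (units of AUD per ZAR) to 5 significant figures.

ZAR/AUD = 0.087589

1 ZAR × 0.40679 = 0.40679 CNY
0.40679 CNY ÷ 4.6443 = 0.0875891 AUD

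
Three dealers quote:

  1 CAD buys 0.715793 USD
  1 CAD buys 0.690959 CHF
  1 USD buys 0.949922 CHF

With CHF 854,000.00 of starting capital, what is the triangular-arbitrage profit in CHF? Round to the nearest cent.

Profitable loop is CHF → USD → CAD → CHF:
CHF 854,000.00 ÷ 0.949922 = USD 899,021.18
USD 899,021.18 ÷ 0.715793 = CAD 1,255,979.29
CAD 1,255,979.29 × 0.690959 = CHF 867,830.19
Profit = CHF 867,830.19 − CHF 854,000.00

Profit: CHF 13,830.19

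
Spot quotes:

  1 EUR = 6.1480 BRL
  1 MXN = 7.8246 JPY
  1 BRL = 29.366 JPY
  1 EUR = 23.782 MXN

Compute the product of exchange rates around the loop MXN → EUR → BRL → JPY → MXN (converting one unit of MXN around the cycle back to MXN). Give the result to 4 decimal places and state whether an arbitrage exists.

Around MXN → EUR → BRL → JPY → MXN: 1 ÷ 23.782 × 6.1480 × 29.366 ÷ 7.8246 = 0.970215
Product < 1; profitable direction is MXN → JPY → BRL → EUR → MXN.

0.9702 (arbitrage exists)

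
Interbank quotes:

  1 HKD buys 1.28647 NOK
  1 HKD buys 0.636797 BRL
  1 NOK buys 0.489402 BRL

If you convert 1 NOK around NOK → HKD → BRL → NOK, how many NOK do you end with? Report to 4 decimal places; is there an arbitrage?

1.0114 (arbitrage exists)

Around NOK → HKD → BRL → NOK: 1 ÷ 1.28647 × 0.636797 ÷ 0.489402 = 1.011429
Product > 1; profitable direction is NOK → HKD → BRL → NOK.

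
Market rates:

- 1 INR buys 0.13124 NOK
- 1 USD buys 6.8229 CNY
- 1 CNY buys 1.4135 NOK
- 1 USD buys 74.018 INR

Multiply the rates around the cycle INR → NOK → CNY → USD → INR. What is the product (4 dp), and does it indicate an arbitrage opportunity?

Around INR → NOK → CNY → USD → INR: 1 × 0.13124 ÷ 1.4135 ÷ 6.8229 × 74.018 = 1.007253
Product > 1; profitable direction is INR → NOK → CNY → USD → INR.

1.0073 (arbitrage exists)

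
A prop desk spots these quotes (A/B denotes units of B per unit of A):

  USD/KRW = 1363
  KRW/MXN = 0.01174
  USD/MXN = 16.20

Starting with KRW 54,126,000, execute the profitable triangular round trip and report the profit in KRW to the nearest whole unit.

Profitable loop is KRW → USD → MXN → KRW:
KRW 54,126,000 ÷ 1363 = USD 39,710.93
USD 39,710.93 × 16.20 = MXN 643,317.09
MXN 643,317.09 ÷ 0.01174 = KRW 54,797,027
Profit = KRW 54,797,027 − KRW 54,126,000

Profit: KRW 671,027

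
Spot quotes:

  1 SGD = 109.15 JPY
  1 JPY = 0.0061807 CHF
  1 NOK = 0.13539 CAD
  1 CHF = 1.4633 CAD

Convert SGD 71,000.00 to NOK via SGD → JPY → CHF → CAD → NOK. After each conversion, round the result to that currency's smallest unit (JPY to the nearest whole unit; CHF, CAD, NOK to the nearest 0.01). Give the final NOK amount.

SGD 71,000.00 × 109.15 = JPY 7,749,650
JPY 7,749,650 × 0.0061807 = CHF 47,898.26
CHF 47,898.26 × 1.4633 = CAD 70,089.52
CAD 70,089.52 ÷ 0.13539 = NOK 517,686.09

NOK 517,686.09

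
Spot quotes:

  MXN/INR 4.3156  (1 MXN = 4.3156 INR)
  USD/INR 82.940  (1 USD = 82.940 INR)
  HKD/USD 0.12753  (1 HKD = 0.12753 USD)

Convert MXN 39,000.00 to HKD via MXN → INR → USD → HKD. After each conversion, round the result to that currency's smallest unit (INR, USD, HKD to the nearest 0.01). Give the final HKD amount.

HKD 15,912.18

MXN 39,000.00 × 4.3156 = INR 168,308.40
INR 168,308.40 ÷ 82.940 = USD 2,029.28
USD 2,029.28 ÷ 0.12753 = HKD 15,912.18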